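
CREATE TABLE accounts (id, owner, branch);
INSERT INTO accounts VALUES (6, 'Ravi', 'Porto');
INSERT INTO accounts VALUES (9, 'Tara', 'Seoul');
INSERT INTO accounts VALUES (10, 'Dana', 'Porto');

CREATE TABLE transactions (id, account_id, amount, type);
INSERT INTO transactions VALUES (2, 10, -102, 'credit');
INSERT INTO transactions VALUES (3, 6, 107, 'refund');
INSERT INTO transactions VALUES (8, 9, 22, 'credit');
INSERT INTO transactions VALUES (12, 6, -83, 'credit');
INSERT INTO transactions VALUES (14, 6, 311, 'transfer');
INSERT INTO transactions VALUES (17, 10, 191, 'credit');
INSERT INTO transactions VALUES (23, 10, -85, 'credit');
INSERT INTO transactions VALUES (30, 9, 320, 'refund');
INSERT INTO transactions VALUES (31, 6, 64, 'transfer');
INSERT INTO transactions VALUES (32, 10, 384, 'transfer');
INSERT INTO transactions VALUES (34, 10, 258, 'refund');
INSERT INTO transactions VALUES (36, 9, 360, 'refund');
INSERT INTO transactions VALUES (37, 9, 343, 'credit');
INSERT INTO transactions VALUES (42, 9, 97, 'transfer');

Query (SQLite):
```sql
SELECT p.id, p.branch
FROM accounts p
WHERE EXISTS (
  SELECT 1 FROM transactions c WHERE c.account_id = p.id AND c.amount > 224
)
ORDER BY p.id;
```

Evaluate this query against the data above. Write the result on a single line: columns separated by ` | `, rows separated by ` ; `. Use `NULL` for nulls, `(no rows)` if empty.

6 | Porto ; 9 | Seoul ; 10 | Porto

For each accounts row, check whether any transactions with matching account_id has amount > 224.
Keep rows where that is true.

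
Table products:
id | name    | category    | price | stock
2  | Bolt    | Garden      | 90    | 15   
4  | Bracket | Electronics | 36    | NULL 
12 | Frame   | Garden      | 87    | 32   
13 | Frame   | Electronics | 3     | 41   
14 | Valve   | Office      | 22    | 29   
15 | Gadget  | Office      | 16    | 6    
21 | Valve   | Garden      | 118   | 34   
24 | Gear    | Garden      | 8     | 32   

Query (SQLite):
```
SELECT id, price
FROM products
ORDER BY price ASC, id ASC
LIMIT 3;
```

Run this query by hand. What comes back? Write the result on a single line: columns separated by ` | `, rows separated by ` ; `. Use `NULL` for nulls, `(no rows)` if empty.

Sort by price asc, tiebreak id asc: (3, id=13), (8, id=24), (16, id=15), (22, id=14), (36, id=4), (87, id=12) …. Take first 3.

13 | 3 ; 24 | 8 ; 15 | 16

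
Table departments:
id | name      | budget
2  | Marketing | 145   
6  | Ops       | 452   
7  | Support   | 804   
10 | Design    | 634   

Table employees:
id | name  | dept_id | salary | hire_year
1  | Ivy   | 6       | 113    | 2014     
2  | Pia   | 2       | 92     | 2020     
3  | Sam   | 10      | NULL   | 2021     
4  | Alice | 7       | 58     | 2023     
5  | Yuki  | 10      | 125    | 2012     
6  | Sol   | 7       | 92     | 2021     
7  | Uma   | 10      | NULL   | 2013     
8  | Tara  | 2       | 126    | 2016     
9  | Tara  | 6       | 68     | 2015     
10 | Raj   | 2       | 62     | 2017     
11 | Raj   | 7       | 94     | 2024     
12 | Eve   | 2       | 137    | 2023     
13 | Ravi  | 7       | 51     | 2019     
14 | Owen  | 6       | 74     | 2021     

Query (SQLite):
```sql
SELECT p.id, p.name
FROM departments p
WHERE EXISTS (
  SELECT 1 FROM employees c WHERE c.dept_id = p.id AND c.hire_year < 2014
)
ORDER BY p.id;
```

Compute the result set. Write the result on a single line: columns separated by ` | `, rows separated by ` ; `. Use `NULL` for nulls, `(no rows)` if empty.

For each departments row, check whether any employees with matching dept_id has hire_year < 2014.
Keep rows where that is true.

10 | Design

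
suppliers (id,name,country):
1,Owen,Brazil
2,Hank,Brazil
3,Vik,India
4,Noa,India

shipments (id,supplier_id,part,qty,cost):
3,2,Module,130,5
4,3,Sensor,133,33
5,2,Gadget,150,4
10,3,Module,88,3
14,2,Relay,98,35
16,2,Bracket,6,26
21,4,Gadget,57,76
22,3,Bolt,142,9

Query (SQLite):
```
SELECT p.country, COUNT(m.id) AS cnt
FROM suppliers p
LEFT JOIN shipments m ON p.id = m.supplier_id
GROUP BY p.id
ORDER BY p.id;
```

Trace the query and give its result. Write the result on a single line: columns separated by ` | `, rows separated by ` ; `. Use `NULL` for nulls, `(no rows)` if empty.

LEFT JOIN keeps every suppliers row; unmatched ones get NULL for shipments columns.
Group by suppliers.id and compute COUNT(m.id). COUNT(col) of an all-NULL group is 0.
  1: ids {—} → COUNT(m.id)=0
  2: ids {3, 5, 14, 16} → COUNT(m.id)=4
  3: ids {4, 10, 22} → COUNT(m.id)=3
  4: ids {21} → COUNT(m.id)=1

Brazil | 0 ; Brazil | 4 ; India | 3 ; India | 1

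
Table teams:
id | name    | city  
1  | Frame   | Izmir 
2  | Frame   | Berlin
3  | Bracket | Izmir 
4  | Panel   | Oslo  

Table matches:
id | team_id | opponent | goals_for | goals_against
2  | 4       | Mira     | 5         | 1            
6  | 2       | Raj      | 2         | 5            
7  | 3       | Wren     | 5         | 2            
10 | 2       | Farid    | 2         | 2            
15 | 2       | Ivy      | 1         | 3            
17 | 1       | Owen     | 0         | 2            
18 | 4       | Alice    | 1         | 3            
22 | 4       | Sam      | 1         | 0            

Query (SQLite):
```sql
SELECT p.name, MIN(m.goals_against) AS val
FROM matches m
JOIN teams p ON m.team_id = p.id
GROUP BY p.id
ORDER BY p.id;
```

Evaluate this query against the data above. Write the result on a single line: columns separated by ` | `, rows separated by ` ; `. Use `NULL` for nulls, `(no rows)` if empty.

Frame | 2 ; Frame | 2 ; Bracket | 2 ; Panel | 0

Join each matches row to its teams via team_id.
Group joined rows by teams.id; compute MIN(m.goals_against) per group.
  1: ids {17} → MIN(m.goals_against)=2
  2: ids {6, 10, 15} → MIN(m.goals_against)=2
  3: ids {7} → MIN(m.goals_against)=2
  4: ids {2, 18, 22} → MIN(m.goals_against)=0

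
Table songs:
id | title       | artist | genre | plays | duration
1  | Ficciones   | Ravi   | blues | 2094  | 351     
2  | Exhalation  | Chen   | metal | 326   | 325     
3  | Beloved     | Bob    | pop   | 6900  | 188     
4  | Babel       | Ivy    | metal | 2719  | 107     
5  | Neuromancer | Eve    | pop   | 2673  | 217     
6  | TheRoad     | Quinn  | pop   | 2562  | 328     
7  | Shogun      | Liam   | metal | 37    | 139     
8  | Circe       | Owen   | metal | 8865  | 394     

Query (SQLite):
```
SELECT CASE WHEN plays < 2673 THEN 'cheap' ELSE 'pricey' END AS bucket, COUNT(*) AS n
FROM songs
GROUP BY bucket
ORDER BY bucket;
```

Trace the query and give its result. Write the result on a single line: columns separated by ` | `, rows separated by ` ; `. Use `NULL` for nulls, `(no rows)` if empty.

cheap | 4 ; pricey | 4

Bucket rows by plays < 2673 → 'cheap' else 'pricey'; count each bucket.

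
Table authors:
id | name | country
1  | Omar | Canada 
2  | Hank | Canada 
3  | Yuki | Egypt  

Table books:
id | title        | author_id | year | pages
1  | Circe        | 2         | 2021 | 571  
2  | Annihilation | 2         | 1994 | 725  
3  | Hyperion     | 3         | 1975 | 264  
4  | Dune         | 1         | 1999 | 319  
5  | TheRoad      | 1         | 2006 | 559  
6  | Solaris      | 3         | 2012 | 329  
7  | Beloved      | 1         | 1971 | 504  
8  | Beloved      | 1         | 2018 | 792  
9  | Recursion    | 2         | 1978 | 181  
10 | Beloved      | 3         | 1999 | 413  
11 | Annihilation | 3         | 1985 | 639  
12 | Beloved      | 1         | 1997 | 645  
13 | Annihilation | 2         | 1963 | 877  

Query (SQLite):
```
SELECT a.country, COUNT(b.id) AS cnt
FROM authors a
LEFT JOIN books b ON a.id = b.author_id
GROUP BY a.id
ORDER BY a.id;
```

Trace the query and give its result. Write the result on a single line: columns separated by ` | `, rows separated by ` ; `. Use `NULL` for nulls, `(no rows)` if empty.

Canada | 5 ; Canada | 4 ; Egypt | 4

LEFT JOIN keeps every authors row; unmatched ones get NULL for books columns.
Group by authors.id and compute COUNT(b.id). COUNT(col) of an all-NULL group is 0.
  1: ids {4, 5, 7, 8, 12} → COUNT(b.id)=5
  2: ids {1, 2, 9, 13} → COUNT(b.id)=4
  3: ids {3, 6, 10, 11} → COUNT(b.id)=4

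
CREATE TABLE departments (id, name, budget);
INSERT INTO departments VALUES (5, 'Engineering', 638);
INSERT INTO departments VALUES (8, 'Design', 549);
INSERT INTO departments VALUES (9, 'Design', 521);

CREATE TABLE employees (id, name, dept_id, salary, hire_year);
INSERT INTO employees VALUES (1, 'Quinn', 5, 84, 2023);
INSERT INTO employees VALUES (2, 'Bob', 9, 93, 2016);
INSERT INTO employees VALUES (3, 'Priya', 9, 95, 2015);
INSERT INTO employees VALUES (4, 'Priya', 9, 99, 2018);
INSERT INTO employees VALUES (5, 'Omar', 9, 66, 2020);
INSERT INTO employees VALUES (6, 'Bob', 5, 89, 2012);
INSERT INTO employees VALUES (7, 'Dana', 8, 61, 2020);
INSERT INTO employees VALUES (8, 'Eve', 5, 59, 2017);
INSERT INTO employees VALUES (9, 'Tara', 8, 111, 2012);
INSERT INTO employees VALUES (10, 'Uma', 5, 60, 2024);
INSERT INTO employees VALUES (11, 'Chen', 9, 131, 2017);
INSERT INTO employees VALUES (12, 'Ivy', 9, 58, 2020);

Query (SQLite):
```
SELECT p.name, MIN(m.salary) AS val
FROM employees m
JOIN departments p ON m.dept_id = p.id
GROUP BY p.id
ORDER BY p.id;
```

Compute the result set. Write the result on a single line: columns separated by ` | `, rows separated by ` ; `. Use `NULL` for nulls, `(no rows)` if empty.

Join each employees row to its departments via dept_id.
Group joined rows by departments.id; compute MIN(m.salary) per group.
  5: ids {1, 6, 8, 10} → MIN(m.salary)=59
  8: ids {7, 9} → MIN(m.salary)=61
  9: ids {2, 3, 4, 5, 11, 12} → MIN(m.salary)=58

Engineering | 59 ; Design | 61 ; Design | 58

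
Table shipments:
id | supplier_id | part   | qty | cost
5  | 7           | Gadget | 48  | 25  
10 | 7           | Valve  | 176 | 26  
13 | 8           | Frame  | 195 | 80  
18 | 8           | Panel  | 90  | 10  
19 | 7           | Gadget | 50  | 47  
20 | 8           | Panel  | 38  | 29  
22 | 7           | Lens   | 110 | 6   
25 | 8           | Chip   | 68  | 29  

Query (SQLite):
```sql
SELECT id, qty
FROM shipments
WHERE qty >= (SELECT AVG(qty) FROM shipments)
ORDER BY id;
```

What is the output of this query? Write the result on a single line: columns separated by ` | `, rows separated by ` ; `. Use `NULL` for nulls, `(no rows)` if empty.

10 | 176 ; 13 | 195 ; 22 | 110

Scalar subquery: AVG(qty) over all shipments rows = 96.875.
Keep rows where qty >= that value.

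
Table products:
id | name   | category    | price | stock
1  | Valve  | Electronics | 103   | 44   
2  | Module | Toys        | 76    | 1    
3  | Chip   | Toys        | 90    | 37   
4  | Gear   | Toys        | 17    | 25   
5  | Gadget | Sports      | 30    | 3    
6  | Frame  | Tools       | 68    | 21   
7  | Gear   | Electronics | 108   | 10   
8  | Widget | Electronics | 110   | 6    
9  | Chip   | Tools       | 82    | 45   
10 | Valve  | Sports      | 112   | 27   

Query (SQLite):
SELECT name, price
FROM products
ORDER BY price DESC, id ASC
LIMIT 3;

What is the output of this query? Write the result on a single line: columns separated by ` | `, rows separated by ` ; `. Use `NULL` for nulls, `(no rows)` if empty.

Valve | 112 ; Widget | 110 ; Gear | 108

Sort by price desc, tiebreak id asc: (112, id=10), (110, id=8), (108, id=7), (103, id=1), (90, id=3), (82, id=9) …. Take first 3.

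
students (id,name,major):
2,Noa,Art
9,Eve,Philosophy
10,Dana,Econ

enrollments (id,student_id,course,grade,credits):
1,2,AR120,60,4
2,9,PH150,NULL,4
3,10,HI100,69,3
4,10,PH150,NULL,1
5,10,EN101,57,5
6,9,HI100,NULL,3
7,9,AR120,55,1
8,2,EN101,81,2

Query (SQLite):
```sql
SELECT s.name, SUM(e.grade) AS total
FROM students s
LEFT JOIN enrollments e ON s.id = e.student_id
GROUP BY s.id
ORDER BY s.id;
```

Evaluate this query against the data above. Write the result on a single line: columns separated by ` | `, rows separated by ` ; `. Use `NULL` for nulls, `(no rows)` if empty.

LEFT JOIN keeps every students row; unmatched ones get NULL for enrollments columns.
Group by students.id and compute SUM(e.grade). SUM over an all-NULL group is NULL.
  2: ids {1, 8} → SUM(e.grade)=141
  9: ids {2, 6, 7} → SUM(e.grade)=55
  10: ids {3, 4, 5} → SUM(e.grade)=126

Noa | 141 ; Eve | 55 ; Dana | 126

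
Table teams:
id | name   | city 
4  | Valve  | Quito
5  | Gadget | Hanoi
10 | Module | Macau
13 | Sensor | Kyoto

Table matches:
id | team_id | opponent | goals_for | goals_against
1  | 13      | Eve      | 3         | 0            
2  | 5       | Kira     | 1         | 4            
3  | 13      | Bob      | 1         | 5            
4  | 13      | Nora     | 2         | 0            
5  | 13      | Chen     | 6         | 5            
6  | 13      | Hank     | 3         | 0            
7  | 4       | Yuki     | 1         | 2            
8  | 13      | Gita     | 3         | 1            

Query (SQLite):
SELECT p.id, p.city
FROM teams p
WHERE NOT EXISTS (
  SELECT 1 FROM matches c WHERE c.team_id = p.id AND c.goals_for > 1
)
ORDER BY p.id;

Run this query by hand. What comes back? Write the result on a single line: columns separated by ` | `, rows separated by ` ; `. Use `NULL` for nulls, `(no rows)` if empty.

For each teams row, check whether any matches with matching team_id has goals_for > 1.
Keep rows where that is false.

4 | Quito ; 5 | Hanoi ; 10 | Macau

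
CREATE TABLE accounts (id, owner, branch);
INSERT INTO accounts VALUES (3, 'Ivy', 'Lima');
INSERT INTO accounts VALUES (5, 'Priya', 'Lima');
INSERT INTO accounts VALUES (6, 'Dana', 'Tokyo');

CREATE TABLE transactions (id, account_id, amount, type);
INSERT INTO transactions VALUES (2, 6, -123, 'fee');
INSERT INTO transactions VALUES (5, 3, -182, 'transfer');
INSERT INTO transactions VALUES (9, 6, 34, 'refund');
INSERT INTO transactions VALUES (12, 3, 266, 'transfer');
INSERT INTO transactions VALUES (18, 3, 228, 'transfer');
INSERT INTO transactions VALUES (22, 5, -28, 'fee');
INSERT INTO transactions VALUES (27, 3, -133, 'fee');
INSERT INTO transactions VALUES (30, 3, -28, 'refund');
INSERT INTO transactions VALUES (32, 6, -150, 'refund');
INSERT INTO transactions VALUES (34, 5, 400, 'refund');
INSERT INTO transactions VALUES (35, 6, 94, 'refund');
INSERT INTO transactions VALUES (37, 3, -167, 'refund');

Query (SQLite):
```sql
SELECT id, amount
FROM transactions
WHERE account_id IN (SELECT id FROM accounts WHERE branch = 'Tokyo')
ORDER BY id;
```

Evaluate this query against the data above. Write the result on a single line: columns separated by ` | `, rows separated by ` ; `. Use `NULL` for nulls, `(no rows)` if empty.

2 | -123 ; 9 | 34 ; 32 | -150 ; 35 | 94

Inner query: accounts.id where branch = 'Tokyo'.
Outer: keep transactions rows whose account_id is in that set.
Inner query → {6}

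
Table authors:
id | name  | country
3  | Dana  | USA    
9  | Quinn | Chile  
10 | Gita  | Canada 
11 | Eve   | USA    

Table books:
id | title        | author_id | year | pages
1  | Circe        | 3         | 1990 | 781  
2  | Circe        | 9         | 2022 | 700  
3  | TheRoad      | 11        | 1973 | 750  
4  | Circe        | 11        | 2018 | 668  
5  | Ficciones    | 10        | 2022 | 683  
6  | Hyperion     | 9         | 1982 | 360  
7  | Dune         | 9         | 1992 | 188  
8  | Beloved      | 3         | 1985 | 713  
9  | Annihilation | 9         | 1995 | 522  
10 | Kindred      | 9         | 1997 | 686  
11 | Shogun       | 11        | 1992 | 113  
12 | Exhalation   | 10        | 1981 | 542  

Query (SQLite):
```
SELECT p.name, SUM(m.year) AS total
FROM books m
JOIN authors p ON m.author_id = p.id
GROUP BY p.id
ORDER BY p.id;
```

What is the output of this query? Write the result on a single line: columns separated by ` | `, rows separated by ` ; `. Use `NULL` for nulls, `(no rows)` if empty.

Join each books row to its authors via author_id.
Group joined rows by authors.id; compute SUM(m.year) per group.
  3: ids {1, 8} → SUM(m.year)=3975
  9: ids {2, 6, 7, 9, 10} → SUM(m.year)=9988
  10: ids {5, 12} → SUM(m.year)=4003
  11: ids {3, 4, 11} → SUM(m.year)=5983

Dana | 3975 ; Quinn | 9988 ; Gita | 4003 ; Eve | 5983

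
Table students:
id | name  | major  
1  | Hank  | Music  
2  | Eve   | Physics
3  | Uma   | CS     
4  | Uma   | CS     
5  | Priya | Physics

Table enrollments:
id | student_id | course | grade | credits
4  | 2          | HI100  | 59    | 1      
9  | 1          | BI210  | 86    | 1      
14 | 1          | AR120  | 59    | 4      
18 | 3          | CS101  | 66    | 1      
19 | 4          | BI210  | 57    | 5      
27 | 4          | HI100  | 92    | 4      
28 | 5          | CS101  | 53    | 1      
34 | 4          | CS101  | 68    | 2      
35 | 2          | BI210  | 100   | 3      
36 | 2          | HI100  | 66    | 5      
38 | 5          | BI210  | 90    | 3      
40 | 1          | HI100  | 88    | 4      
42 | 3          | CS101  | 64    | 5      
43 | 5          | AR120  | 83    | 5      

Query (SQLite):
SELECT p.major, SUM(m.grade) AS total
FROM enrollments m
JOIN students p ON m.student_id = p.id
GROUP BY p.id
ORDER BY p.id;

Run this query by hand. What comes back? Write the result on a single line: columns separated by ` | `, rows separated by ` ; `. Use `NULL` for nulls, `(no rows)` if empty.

Join each enrollments row to its students via student_id.
Group joined rows by students.id; compute SUM(m.grade) per group.
  1: ids {9, 14, 40} → SUM(m.grade)=233
  2: ids {4, 35, 36} → SUM(m.grade)=225
  3: ids {18, 42} → SUM(m.grade)=130
  4: ids {19, 27, 34} → SUM(m.grade)=217
  5: ids {28, 38, 43} → SUM(m.grade)=226

Music | 233 ; Physics | 225 ; CS | 130 ; CS | 217 ; Physics | 226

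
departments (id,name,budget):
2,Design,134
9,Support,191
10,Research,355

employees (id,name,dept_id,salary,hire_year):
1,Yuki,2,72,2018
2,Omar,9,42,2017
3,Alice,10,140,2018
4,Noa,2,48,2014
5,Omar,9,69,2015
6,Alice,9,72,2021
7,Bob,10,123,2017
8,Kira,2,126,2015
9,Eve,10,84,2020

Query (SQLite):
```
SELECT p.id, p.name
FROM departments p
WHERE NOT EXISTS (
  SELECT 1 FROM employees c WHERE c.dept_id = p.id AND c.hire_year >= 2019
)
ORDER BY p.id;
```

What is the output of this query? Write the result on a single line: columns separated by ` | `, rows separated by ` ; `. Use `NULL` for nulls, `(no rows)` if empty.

For each departments row, check whether any employees with matching dept_id has hire_year >= 2019.
Keep rows where that is false.

2 | Design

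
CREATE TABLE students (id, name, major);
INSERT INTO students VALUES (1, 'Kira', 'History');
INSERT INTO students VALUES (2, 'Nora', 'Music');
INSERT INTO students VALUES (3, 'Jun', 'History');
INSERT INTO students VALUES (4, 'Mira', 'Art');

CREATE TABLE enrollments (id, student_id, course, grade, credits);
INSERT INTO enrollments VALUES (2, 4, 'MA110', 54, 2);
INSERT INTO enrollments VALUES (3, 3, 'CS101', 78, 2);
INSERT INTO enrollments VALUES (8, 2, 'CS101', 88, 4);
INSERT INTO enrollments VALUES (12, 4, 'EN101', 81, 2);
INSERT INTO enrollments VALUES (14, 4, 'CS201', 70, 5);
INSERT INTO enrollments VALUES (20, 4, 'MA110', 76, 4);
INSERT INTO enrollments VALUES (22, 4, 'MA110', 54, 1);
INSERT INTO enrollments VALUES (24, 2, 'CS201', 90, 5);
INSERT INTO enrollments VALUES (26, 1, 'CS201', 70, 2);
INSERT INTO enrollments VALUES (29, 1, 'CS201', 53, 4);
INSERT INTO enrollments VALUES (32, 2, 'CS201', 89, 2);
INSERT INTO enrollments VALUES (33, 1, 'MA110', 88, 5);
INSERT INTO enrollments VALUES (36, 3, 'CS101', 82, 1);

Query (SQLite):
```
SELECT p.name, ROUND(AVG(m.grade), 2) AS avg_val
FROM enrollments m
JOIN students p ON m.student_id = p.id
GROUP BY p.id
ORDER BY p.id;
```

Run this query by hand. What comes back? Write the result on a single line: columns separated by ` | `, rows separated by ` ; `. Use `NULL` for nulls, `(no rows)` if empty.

Kira | 70.33 ; Nora | 89 ; Jun | 80 ; Mira | 67

Join each enrollments row to its students via student_id.
Group joined rows by students.id; compute ROUND(AVG(m.grade), 2) per group.
  1: ids {26, 29, 33} → ROUND(AVG(m.grade), 2)=70.33
  2: ids {8, 24, 32} → ROUND(AVG(m.grade), 2)=89
  3: ids {3, 36} → ROUND(AVG(m.grade), 2)=80
  4: ids {2, 12, 14, 20, 22} → ROUND(AVG(m.grade), 2)=67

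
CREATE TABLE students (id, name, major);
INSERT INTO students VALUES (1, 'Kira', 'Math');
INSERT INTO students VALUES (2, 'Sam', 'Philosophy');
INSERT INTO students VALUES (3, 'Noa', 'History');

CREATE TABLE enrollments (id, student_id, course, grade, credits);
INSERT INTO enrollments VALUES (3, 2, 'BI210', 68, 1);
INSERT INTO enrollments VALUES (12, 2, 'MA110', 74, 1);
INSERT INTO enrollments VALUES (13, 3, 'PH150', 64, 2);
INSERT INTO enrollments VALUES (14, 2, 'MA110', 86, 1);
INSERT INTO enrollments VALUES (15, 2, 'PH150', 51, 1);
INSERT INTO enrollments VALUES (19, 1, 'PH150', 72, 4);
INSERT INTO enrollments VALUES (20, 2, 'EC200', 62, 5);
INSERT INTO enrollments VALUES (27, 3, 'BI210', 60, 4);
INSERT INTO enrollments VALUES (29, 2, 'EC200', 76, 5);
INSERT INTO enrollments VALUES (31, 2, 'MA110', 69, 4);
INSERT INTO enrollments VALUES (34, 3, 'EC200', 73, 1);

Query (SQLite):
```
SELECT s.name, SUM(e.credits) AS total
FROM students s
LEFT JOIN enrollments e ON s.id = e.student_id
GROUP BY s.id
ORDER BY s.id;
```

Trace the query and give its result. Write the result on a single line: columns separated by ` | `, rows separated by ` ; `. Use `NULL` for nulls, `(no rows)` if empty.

Kira | 4 ; Sam | 18 ; Noa | 7

LEFT JOIN keeps every students row; unmatched ones get NULL for enrollments columns.
Group by students.id and compute SUM(e.credits). SUM over an all-NULL group is NULL.
  1: ids {19} → SUM(e.credits)=4
  2: ids {3, 12, 14, 15, 20, 29, 31} → SUM(e.credits)=18
  3: ids {13, 27, 34} → SUM(e.credits)=7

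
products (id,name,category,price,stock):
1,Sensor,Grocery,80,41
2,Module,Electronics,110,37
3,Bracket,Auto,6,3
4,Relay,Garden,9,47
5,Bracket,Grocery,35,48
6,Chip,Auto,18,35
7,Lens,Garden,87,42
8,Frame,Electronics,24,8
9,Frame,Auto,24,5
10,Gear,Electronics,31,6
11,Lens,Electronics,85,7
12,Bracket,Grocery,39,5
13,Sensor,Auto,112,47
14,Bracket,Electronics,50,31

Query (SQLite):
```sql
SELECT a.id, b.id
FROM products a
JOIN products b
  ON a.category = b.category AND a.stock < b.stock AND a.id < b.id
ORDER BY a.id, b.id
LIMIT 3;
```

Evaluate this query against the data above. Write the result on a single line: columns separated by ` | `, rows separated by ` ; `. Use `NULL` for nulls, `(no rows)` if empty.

1 | 5 ; 3 | 6 ; 3 | 9

Pairs (a,b) with same category, a.stock < b.stock, a.id < b.id.
category groups: Auto:{3,6,9,13} Electronics:{2,8,10,11,14} Garden:{4,7} Grocery:{1,5,12}
Ordered by (a.id, b.id); first 3.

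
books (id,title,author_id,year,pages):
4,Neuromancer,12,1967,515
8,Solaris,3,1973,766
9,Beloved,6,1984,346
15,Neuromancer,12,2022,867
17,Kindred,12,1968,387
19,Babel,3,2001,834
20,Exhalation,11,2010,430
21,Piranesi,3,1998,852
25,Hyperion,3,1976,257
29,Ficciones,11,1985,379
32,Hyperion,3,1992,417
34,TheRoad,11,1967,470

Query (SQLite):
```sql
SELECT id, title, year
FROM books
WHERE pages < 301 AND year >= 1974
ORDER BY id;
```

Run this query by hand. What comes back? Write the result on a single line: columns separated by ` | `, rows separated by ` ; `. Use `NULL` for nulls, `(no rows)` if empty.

pages < 301: ids {25}
year >= 1974: ids {9, 15, 19, 20, 21, 25, 29, 32}
Combine with AND.

25 | Hyperion | 1976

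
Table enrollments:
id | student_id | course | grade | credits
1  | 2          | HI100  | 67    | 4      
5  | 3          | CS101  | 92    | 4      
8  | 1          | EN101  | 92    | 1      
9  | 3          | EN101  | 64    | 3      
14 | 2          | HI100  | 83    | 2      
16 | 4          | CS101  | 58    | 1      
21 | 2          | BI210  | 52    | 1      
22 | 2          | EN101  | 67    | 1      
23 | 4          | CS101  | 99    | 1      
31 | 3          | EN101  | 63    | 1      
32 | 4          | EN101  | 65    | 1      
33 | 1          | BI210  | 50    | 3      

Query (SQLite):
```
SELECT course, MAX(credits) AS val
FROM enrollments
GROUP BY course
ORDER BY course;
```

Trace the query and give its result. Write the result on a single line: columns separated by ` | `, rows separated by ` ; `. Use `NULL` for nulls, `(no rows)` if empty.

BI210 | 3 ; CS101 | 4 ; EN101 | 3 ; HI100 | 4

Partition enrollments by course; compute MAX(credits) within each group.
  BI210: ids {21, 33} → MAX(credits)=3
  CS101: ids {5, 16, 23} → MAX(credits)=4
  EN101: ids {8, 9, 22, 31, 32} → MAX(credits)=3
  HI100: ids {1, 14} → MAX(credits)=4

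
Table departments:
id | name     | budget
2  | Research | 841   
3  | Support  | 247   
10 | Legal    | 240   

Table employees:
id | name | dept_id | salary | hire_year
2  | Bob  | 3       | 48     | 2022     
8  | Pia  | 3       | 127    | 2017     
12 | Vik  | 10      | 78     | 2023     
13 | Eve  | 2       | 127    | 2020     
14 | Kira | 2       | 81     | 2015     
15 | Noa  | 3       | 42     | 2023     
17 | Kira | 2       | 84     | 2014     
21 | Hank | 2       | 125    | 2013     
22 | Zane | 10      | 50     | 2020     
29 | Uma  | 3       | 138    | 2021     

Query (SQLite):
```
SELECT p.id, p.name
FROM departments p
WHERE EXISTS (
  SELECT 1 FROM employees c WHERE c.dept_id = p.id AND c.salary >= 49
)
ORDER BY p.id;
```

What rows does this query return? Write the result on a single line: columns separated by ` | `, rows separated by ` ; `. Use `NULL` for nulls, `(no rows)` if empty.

For each departments row, check whether any employees with matching dept_id has salary >= 49.
Keep rows where that is true.

2 | Research ; 3 | Support ; 10 | Legal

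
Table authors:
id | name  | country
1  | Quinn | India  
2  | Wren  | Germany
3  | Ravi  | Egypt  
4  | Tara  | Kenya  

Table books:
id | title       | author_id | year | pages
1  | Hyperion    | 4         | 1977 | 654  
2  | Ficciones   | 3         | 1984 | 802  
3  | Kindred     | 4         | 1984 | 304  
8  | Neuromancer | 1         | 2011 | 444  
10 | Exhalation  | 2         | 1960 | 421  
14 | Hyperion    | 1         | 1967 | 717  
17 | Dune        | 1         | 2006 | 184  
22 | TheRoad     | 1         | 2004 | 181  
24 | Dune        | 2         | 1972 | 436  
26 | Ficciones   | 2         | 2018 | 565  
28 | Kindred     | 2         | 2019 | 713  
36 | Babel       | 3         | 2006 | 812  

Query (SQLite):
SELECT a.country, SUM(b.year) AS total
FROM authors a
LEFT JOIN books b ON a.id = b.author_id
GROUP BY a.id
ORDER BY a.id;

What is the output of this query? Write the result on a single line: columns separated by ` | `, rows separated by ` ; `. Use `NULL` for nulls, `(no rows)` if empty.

India | 7988 ; Germany | 7969 ; Egypt | 3990 ; Kenya | 3961

LEFT JOIN keeps every authors row; unmatched ones get NULL for books columns.
Group by authors.id and compute SUM(b.year). SUM over an all-NULL group is NULL.
  1: ids {8, 14, 17, 22} → SUM(b.year)=7988
  2: ids {10, 24, 26, 28} → SUM(b.year)=7969
  3: ids {2, 36} → SUM(b.year)=3990
  4: ids {1, 3} → SUM(b.year)=3961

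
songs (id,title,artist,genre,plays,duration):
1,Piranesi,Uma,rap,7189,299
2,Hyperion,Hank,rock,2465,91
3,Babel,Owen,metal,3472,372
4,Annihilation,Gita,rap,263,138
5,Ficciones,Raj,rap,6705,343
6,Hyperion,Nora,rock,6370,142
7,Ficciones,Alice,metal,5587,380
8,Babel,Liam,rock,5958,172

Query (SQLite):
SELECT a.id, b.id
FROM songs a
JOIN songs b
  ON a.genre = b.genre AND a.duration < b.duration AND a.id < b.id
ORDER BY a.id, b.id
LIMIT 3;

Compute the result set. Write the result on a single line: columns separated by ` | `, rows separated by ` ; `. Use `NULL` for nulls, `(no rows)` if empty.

Pairs (a,b) with same genre, a.duration < b.duration, a.id < b.id.
genre groups: metal:{3,7} rap:{1,4,5} rock:{2,6,8}
Ordered by (a.id, b.id); first 3.

1 | 5 ; 2 | 6 ; 2 | 8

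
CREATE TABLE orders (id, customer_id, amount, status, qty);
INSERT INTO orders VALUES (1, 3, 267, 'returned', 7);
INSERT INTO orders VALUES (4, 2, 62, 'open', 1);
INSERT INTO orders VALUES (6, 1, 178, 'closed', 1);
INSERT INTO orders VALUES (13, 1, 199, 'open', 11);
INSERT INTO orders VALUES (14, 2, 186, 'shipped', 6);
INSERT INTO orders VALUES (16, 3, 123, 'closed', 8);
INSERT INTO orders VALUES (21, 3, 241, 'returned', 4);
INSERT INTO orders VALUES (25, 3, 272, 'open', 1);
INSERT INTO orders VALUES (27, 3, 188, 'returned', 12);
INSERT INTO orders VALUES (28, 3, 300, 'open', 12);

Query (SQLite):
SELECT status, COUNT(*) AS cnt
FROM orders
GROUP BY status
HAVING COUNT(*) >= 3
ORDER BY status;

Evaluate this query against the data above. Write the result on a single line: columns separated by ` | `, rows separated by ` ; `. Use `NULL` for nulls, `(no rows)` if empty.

open | 4 ; returned | 3

Partition orders by status; compute COUNT(*) within each group.
HAVING: keep groups with count ≥ 3.
  closed: ids {6, 16} → COUNT(*)=2
  open: ids {4, 13, 25, 28} → COUNT(*)=4
  returned: ids {1, 21, 27} → COUNT(*)=3
  shipped: ids {14} → COUNT(*)=1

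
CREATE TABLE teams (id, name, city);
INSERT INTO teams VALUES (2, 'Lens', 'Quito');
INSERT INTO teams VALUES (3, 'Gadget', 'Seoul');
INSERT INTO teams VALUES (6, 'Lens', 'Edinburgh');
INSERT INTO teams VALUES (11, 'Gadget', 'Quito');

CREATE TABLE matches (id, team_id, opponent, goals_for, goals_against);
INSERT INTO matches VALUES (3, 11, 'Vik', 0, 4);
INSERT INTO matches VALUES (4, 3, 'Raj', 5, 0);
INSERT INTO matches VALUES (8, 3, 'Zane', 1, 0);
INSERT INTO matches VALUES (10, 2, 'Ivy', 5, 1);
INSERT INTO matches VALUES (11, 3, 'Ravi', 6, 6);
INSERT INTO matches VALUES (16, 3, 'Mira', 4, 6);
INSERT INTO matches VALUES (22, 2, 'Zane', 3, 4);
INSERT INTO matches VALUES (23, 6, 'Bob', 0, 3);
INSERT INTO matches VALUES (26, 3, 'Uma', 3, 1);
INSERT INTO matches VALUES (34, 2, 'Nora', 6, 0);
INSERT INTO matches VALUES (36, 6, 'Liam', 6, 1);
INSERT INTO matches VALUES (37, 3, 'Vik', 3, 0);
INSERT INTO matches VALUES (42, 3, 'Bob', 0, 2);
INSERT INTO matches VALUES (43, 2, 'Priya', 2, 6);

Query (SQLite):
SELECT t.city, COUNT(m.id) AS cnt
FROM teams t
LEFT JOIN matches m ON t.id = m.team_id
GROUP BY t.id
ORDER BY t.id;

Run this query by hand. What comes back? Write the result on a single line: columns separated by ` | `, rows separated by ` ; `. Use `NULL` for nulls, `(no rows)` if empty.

LEFT JOIN keeps every teams row; unmatched ones get NULL for matches columns.
Group by teams.id and compute COUNT(m.id). COUNT(col) of an all-NULL group is 0.
  2: ids {10, 22, 34, 43} → COUNT(m.id)=4
  3: ids {4, 8, 11, 16, 26, 37, 42} → COUNT(m.id)=7
  6: ids {23, 36} → COUNT(m.id)=2
  11: ids {3} → COUNT(m.id)=1

Quito | 4 ; Seoul | 7 ; Edinburgh | 2 ; Quito | 1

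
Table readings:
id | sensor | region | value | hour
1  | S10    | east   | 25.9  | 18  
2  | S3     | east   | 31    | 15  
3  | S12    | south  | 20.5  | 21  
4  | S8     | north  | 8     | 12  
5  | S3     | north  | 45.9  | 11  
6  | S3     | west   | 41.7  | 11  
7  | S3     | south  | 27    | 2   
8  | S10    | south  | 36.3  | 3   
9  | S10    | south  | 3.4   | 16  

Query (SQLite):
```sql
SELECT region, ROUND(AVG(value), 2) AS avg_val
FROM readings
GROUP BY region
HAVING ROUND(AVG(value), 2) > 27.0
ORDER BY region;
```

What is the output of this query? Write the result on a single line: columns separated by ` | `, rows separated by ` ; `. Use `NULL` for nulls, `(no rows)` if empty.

east | 28.45 ; west | 41.7

Partition readings by region; compute ROUND(AVG(value), 2) within each group.
HAVING: keep groups where ROUND(AVG(value), 2) > 27.0.
  east: ids {1, 2} → ROUND(AVG(value), 2)=28.45
  north: ids {4, 5} → ROUND(AVG(value), 2)=26.95
  south: ids {3, 7, 8, 9} → ROUND(AVG(value), 2)=21.8
  west: ids {6} → ROUND(AVG(value), 2)=41.7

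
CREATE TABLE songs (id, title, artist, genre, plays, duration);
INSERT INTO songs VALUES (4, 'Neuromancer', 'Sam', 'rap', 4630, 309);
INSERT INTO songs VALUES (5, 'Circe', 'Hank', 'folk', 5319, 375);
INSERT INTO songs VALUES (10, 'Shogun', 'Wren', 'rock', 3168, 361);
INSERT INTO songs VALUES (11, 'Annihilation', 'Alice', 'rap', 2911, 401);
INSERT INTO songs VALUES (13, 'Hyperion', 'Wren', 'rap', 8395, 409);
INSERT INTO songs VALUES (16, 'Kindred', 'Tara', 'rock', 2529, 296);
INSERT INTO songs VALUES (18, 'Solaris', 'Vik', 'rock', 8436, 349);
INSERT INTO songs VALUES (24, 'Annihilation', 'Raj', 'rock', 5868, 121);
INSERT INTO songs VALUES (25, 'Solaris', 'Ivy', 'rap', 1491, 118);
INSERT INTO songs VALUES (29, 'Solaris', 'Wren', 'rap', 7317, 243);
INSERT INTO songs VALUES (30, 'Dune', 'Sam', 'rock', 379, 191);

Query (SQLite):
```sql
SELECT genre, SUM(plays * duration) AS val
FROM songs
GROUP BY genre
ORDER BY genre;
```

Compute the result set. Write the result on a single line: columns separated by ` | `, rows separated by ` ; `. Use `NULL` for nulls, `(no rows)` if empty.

folk | 1994625 ; rap | 7985505 ; rock | 5618813

For each row compute plays * duration.
Group by genre; take SUM of the expression per group.
  folk: ids {5} → SUM(plays * duration)=1994625
  rap: ids {4, 11, 13, 25, 29} → SUM(plays * duration)=7985505
  rock: ids {10, 16, 18, 24, 30} → SUM(plays * duration)=5618813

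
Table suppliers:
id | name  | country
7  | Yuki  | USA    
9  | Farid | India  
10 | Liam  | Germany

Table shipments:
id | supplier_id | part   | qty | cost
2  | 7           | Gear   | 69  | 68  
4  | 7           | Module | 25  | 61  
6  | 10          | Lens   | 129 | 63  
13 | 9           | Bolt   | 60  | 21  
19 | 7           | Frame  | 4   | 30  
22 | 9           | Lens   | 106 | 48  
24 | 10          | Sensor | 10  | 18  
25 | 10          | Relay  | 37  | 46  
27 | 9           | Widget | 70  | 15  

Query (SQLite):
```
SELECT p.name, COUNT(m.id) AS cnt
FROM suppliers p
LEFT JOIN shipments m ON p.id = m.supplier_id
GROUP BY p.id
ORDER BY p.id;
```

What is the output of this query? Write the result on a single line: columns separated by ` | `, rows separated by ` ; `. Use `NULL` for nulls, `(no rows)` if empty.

Yuki | 3 ; Farid | 3 ; Liam | 3

LEFT JOIN keeps every suppliers row; unmatched ones get NULL for shipments columns.
Group by suppliers.id and compute COUNT(m.id). COUNT(col) of an all-NULL group is 0.
  7: ids {2, 4, 19} → COUNT(m.id)=3
  9: ids {13, 22, 27} → COUNT(m.id)=3
  10: ids {6, 24, 25} → COUNT(m.id)=3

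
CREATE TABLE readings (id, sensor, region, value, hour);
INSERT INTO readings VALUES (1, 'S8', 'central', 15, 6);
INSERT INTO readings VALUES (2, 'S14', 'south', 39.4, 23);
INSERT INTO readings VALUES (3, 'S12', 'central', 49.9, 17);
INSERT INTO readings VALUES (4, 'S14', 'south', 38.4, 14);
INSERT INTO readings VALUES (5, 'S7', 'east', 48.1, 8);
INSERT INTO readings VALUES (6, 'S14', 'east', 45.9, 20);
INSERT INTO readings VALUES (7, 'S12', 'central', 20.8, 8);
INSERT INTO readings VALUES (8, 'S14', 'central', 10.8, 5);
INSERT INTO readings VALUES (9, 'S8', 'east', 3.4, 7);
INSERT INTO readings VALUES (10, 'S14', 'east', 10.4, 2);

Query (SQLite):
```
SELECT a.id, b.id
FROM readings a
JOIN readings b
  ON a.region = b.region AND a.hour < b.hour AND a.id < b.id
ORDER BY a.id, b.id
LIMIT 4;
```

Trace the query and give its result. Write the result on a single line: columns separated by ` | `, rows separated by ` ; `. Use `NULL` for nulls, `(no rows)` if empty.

1 | 3 ; 1 | 7 ; 5 | 6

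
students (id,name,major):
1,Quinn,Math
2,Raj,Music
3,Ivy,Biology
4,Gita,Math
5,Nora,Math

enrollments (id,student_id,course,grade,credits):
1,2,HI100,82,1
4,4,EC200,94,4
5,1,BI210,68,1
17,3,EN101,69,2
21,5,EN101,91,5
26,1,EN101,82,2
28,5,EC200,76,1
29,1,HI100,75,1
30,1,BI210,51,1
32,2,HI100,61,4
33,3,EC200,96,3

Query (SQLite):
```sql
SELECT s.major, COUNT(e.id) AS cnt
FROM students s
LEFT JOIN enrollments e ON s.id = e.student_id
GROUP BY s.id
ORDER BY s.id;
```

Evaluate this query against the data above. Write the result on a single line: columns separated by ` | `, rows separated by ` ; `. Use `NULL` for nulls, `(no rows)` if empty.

Math | 4 ; Music | 2 ; Biology | 2 ; Math | 1 ; Math | 2

LEFT JOIN keeps every students row; unmatched ones get NULL for enrollments columns.
Group by students.id and compute COUNT(e.id). COUNT(col) of an all-NULL group is 0.
  1: ids {5, 26, 29, 30} → COUNT(e.id)=4
  2: ids {1, 32} → COUNT(e.id)=2
  3: ids {17, 33} → COUNT(e.id)=2
  4: ids {4} → COUNT(e.id)=1
  5: ids {21, 28} → COUNT(e.id)=2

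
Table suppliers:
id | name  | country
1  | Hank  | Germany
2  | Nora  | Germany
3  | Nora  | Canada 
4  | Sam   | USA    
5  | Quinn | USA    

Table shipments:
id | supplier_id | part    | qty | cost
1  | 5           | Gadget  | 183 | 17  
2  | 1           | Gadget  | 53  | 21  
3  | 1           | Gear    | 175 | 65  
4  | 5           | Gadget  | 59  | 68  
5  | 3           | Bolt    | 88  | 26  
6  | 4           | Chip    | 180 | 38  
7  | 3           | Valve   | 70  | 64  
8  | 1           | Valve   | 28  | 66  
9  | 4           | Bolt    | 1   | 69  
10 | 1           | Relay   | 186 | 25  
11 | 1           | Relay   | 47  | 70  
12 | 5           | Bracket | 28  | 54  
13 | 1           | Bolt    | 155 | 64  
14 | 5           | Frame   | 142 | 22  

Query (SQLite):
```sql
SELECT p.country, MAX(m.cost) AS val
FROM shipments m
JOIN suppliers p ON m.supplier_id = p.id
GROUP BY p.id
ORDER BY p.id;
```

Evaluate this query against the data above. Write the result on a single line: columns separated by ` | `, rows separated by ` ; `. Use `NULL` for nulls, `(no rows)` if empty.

Germany | 70 ; Canada | 64 ; USA | 69 ; USA | 68

Join each shipments row to its suppliers via supplier_id.
Group joined rows by suppliers.id; compute MAX(m.cost) per group.
  1: ids {2, 3, 8, 10, 11, 13} → MAX(m.cost)=70
  3: ids {5, 7} → MAX(m.cost)=64
  4: ids {6, 9} → MAX(m.cost)=69
  5: ids {1, 4, 12, 14} → MAX(m.cost)=68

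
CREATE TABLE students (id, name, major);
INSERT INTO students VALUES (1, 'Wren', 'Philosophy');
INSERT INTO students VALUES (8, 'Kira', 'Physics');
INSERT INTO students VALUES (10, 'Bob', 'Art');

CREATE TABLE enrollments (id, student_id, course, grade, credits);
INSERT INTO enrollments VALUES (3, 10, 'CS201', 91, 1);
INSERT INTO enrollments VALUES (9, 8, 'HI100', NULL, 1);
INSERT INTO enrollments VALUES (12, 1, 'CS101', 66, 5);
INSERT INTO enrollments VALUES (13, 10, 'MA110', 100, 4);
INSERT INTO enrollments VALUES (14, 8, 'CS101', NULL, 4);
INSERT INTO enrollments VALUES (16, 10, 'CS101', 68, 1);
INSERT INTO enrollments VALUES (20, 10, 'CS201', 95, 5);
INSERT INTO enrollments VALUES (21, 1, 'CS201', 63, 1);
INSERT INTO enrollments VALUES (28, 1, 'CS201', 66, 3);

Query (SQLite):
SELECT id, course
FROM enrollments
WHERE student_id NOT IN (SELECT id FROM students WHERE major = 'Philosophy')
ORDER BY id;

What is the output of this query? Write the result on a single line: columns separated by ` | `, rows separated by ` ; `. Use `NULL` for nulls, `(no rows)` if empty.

3 | CS201 ; 9 | HI100 ; 13 | MA110 ; 14 | CS101 ; 16 | CS101 ; 20 | CS201

Inner query: students.id where major = 'Philosophy'.
Outer: keep enrollments rows whose student_id is not in that set.
Inner query → {1}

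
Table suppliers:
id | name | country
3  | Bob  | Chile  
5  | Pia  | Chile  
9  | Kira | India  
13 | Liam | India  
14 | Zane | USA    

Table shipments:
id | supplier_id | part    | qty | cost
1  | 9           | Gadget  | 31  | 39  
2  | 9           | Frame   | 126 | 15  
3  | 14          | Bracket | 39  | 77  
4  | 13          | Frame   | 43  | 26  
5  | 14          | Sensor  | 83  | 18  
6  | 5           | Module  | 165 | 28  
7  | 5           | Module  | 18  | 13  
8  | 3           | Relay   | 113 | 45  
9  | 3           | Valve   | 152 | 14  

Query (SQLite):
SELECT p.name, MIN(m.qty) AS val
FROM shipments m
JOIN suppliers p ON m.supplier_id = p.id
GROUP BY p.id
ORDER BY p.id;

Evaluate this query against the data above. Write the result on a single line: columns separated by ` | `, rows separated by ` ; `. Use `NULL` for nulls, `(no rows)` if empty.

Bob | 113 ; Pia | 18 ; Kira | 31 ; Liam | 43 ; Zane | 39

Join each shipments row to its suppliers via supplier_id.
Group joined rows by suppliers.id; compute MIN(m.qty) per group.
  3: ids {8, 9} → MIN(m.qty)=113
  5: ids {6, 7} → MIN(m.qty)=18
  9: ids {1, 2} → MIN(m.qty)=31
  13: ids {4} → MIN(m.qty)=43
  14: ids {3, 5} → MIN(m.qty)=39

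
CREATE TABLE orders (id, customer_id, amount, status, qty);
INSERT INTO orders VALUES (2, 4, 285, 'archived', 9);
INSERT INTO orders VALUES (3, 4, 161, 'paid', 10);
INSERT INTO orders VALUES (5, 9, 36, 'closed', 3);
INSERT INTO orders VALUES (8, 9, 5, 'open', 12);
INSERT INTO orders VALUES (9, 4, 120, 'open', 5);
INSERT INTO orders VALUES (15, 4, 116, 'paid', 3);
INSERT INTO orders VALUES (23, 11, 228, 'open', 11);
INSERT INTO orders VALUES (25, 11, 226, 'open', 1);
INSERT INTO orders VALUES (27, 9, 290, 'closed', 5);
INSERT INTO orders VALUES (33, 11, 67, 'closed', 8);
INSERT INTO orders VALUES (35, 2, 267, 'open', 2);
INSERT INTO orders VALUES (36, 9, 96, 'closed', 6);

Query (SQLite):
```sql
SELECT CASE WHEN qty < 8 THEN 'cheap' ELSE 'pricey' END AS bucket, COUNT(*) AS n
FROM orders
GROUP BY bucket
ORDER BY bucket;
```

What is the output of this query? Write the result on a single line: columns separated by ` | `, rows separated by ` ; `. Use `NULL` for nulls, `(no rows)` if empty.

cheap | 7 ; pricey | 5

Bucket rows by qty < 8 → 'cheap' else 'pricey'; count each bucket.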